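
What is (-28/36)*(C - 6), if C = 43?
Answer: -259/9 ≈ -28.778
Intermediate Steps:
(-28/36)*(C - 6) = (-28/36)*(43 - 6) = -28*1/36*37 = -7/9*37 = -259/9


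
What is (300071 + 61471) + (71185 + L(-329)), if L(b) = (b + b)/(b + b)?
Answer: 432728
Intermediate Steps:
L(b) = 1 (L(b) = (2*b)/((2*b)) = (2*b)*(1/(2*b)) = 1)
(300071 + 61471) + (71185 + L(-329)) = (300071 + 61471) + (71185 + 1) = 361542 + 71186 = 432728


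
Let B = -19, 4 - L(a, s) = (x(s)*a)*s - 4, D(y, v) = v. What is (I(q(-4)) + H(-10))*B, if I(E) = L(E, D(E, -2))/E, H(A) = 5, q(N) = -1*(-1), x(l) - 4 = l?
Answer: -323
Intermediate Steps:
x(l) = 4 + l
q(N) = 1
L(a, s) = 8 - a*s*(4 + s) (L(a, s) = 4 - (((4 + s)*a)*s - 4) = 4 - ((a*(4 + s))*s - 4) = 4 - (a*s*(4 + s) - 4) = 4 - (-4 + a*s*(4 + s)) = 4 + (4 - a*s*(4 + s)) = 8 - a*s*(4 + s))
I(E) = (8 + 4*E)/E (I(E) = (8 - 1*E*(-2)*(4 - 2))/E = (8 - 1*E*(-2)*2)/E = (8 + 4*E)/E)
(I(q(-4)) + H(-10))*B = ((4 + 8/1) + 5)*(-19) = ((4 + 8*1) + 5)*(-19) = ((4 + 8) + 5)*(-19) = (12 + 5)*(-19) = 17*(-19) = -323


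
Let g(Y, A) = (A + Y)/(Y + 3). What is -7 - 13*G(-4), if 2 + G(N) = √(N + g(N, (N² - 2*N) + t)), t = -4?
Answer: 19 - 26*I*√5 ≈ 19.0 - 58.138*I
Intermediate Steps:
g(Y, A) = (A + Y)/(3 + Y)
G(N) = -2 + √(N + (-4 + N² - N)/(3 + N)) (G(N) = -2 + √(N + (((N² - 2*N) - 4) + N)/(3 + N)) = -2 + √(N + ((-4 + N² - 2*N) + N)/(3 + N)) = -2 + √(N + (-4 + N² - N)/(3 + N)))
-7 - 13*G(-4) = -7 - 13*(-2 + √((-4 + (-4)² - 1*(-4) - 4*(3 - 4))/(3 - 4))) = -7 - 13*(-2 + √((-4 + 16 + 4 - 4*(-1))/(-1))) = -7 - 13*(-2 + √(-(-4 + 16 + 4 + 4))) = -7 - 13*(-2 + √(-1*20)) = -7 - 13*(-2 + √(-20)) = -7 - 13*(-2 + 2*I*√5) = -7 + (26 - 26*I*√5) = 19 - 26*I*√5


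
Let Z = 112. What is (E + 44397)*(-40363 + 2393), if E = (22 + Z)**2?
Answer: -2367543410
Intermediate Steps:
E = 17956 (E = (22 + 112)**2 = 134**2 = 17956)
(E + 44397)*(-40363 + 2393) = (17956 + 44397)*(-40363 + 2393) = 62353*(-37970) = -2367543410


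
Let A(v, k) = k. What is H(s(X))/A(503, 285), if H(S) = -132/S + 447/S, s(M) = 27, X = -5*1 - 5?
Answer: 7/171 ≈ 0.040936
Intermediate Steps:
X = -10 (X = -5 - 5 = -10)
H(S) = 315/S
H(s(X))/A(503, 285) = (315/27)/285 = (315*(1/27))*(1/285) = (35/3)*(1/285) = 7/171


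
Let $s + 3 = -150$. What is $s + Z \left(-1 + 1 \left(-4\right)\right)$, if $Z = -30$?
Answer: $-3$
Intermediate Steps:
$s = -153$ ($s = -3 - 150 = -153$)
$s + Z \left(-1 + 1 \left(-4\right)\right) = -153 - 30 \left(-1 + 1 \left(-4\right)\right) = -153 - 30 \left(-1 - 4\right) = -153 - -150 = -153 + 150 = -3$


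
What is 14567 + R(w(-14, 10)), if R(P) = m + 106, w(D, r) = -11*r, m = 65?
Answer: 14738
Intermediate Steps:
R(P) = 171 (R(P) = 65 + 106 = 171)
14567 + R(w(-14, 10)) = 14567 + 171 = 14738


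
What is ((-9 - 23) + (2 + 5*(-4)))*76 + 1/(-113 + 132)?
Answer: -72199/19 ≈ -3799.9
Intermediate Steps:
((-9 - 23) + (2 + 5*(-4)))*76 + 1/(-113 + 132) = (-32 + (2 - 20))*76 + 1/19 = (-32 - 18)*76 + 1/19 = -50*76 + 1/19 = -3800 + 1/19 = -72199/19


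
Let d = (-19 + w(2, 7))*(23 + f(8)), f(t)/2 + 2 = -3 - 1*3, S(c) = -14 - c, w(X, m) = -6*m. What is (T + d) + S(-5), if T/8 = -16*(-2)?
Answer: -180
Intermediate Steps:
T = 256 (T = 8*(-16*(-2)) = 8*32 = 256)
f(t) = -16 (f(t) = -4 + 2*(-3 - 1*3) = -4 + 2*(-3 - 3) = -4 + 2*(-6) = -4 - 12 = -16)
d = -427 (d = (-19 - 6*7)*(23 - 16) = (-19 - 42)*7 = -61*7 = -427)
(T + d) + S(-5) = (256 - 427) + (-14 - 1*(-5)) = -171 + (-14 + 5) = -171 - 9 = -180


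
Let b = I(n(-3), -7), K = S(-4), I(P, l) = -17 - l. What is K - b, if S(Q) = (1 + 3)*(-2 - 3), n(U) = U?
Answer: -10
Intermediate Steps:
S(Q) = -20 (S(Q) = 4*(-5) = -20)
K = -20
b = -10 (b = -17 - 1*(-7) = -17 + 7 = -10)
K - b = -20 - 1*(-10) = -20 + 10 = -10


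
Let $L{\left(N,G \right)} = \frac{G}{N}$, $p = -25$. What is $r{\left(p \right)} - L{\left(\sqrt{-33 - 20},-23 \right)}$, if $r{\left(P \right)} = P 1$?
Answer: $-25 - \frac{23 i \sqrt{53}}{53} \approx -25.0 - 3.1593 i$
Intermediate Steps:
$r{\left(P \right)} = P$
$r{\left(p \right)} - L{\left(\sqrt{-33 - 20},-23 \right)} = -25 - - \frac{23}{\sqrt{-33 - 20}} = -25 - - \frac{23}{\sqrt{-53}} = -25 - - \frac{23}{i \sqrt{53}} = -25 - - 23 \left(- \frac{i \sqrt{53}}{53}\right) = -25 - \frac{23 i \sqrt{53}}{53}$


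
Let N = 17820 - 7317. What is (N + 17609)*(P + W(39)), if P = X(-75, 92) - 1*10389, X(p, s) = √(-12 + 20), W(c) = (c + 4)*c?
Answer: -244911744 + 56224*√2 ≈ -2.4483e+8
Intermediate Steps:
W(c) = c*(4 + c) (W(c) = (4 + c)*c = c*(4 + c))
X(p, s) = 2*√2 (X(p, s) = √8 = 2*√2)
P = -10389 + 2*√2 (P = 2*√2 - 1*10389 = 2*√2 - 10389 = -10389 + 2*√2 ≈ -10386.)
N = 10503
(N + 17609)*(P + W(39)) = (10503 + 17609)*((-10389 + 2*√2) + 39*(4 + 39)) = 28112*((-10389 + 2*√2) + 39*43) = 28112*((-10389 + 2*√2) + 1677) = 28112*(-8712 + 2*√2) = -244911744 + 56224*√2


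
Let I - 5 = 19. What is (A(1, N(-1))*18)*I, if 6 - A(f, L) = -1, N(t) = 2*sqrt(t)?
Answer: 3024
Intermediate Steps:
I = 24 (I = 5 + 19 = 24)
A(f, L) = 7 (A(f, L) = 6 - 1*(-1) = 6 + 1 = 7)
(A(1, N(-1))*18)*I = (7*18)*24 = 126*24 = 3024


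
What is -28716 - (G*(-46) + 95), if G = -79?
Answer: -32445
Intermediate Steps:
-28716 - (G*(-46) + 95) = -28716 - (-79*(-46) + 95) = -28716 - (3634 + 95) = -28716 - 1*3729 = -28716 - 3729 = -32445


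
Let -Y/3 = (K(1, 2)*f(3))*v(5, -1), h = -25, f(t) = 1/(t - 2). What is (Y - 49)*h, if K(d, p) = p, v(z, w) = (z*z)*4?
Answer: 16225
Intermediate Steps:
v(z, w) = 4*z**2 (v(z, w) = z**2*4 = 4*z**2)
f(t) = 1/(-2 + t)
Y = -600 (Y = -3*2/(-2 + 3)*4*5**2 = -3*2/1*4*25 = -3*2*1*100 = -6*100 = -3*200 = -600)
(Y - 49)*h = (-600 - 49)*(-25) = -649*(-25) = 16225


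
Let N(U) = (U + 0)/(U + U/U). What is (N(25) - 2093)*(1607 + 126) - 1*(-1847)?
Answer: -94215047/26 ≈ -3.6237e+6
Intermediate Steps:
N(U) = U/(1 + U) (N(U) = U/(U + 1) = U/(1 + U))
(N(25) - 2093)*(1607 + 126) - 1*(-1847) = (25/(1 + 25) - 2093)*(1607 + 126) - 1*(-1847) = (25/26 - 2093)*1733 + 1847 = -54393/26*1733 + 1847 = -94263069/26 + 1847 = -94215047/26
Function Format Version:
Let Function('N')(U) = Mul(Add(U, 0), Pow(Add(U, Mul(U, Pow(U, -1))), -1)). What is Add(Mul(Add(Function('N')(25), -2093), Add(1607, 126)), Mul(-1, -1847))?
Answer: Rational(-94215047, 26) ≈ -3.6237e+6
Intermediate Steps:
Function('N')(U) = Mul(U, Pow(Add(1, U), -1)) (Function('N')(U) = Mul(U, Pow(Add(U, 1), -1)) = Mul(U, Pow(Add(1, U), -1)))
Add(Mul(Add(Function('N')(25), -2093), Add(1607, 126)), Mul(-1, -1847)) = Add(Mul(Add(Mul(25, Pow(Add(1, 25), -1)), -2093), Add(1607, 126)), Mul(-1, -1847)) = Add(Mul(Add(Mul(25, Pow(26, -1)), -2093), 1733), 1847) = Add(Mul(Add(Mul(25, Rational(1, 26)), -2093), 1733), 1847) = Add(Mul(Add(Rational(25, 26), -2093), 1733), 1847) = Add(Mul(Rational(-54393, 26), 1733), 1847) = Add(Rational(-94263069, 26), 1847) = Rational(-94215047, 26)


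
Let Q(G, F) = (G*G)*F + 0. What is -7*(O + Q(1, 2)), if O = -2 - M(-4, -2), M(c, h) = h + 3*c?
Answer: -98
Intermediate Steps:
Q(G, F) = F*G² (Q(G, F) = G²*F + 0 = F*G² + 0 = F*G²)
O = 12 (O = -2 - (-2 + 3*(-4)) = -2 - (-2 - 12) = -2 - 1*(-14) = -2 + 14 = 12)
-7*(O + Q(1, 2)) = -7*(12 + 2*1²) = -7*(12 + 2*1) = -7*(12 + 2) = -7*14 = -98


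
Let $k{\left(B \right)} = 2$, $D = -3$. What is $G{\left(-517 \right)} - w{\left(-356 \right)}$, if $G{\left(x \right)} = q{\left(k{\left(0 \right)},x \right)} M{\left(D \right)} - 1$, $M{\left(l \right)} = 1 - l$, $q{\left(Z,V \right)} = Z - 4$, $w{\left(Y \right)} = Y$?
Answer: $347$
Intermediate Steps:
$q{\left(Z,V \right)} = -4 + Z$
$G{\left(x \right)} = -9$ ($G{\left(x \right)} = \left(-4 + 2\right) \left(1 - -3\right) - 1 = - 2 \left(1 + 3\right) - 1 = \left(-2\right) 4 - 1 = -8 - 1 = -9$)
$G{\left(-517 \right)} - w{\left(-356 \right)} = -9 - -356 = -9 + 356 = 347$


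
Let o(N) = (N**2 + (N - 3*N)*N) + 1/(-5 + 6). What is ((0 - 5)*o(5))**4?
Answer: 207360000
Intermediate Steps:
o(N) = 1 - N**2 (o(N) = (N**2 + (-2*N)*N) + 1/1 = (N**2 - 2*N**2) + 1 = -N**2 + 1 = 1 - N**2)
((0 - 5)*o(5))**4 = ((0 - 5)*(1 - 1*5**2))**4 = (-5*(1 - 1*25))**4 = (-5*(1 - 25))**4 = (-5*(-24))**4 = 120**4 = 207360000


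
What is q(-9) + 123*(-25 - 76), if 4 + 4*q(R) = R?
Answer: -49705/4 ≈ -12426.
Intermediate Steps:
q(R) = -1 + R/4
q(-9) + 123*(-25 - 76) = (-1 + (¼)*(-9)) + 123*(-25 - 76) = (-1 - 9/4) + 123*(-101) = -13/4 - 12423 = -49705/4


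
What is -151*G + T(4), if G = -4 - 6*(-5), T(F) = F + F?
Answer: -3918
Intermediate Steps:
T(F) = 2*F
G = 26 (G = -4 + 30 = 26)
-151*G + T(4) = -151*26 + 2*4 = -3926 + 8 = -3918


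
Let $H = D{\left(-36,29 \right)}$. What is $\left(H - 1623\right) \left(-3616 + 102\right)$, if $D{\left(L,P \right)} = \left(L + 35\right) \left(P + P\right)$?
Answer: $5907034$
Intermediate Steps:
$D{\left(L,P \right)} = 2 P \left(35 + L\right)$ ($D{\left(L,P \right)} = \left(35 + L\right) 2 P = 2 P \left(35 + L\right)$)
$H = -58$ ($H = 2 \cdot 29 \left(35 - 36\right) = 2 \cdot 29 \left(-1\right) = -58$)
$\left(H - 1623\right) \left(-3616 + 102\right) = \left(-58 - 1623\right) \left(-3616 + 102\right) = \left(-1681\right) \left(-3514\right) = 5907034$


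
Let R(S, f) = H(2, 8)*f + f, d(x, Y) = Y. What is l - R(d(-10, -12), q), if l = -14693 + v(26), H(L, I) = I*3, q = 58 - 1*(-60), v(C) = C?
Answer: -17617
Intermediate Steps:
q = 118 (q = 58 + 60 = 118)
H(L, I) = 3*I
R(S, f) = 25*f (R(S, f) = (3*8)*f + f = 24*f + f = 25*f)
l = -14667 (l = -14693 + 26 = -14667)
l - R(d(-10, -12), q) = -14667 - 25*118 = -14667 - 1*2950 = -14667 - 2950 = -17617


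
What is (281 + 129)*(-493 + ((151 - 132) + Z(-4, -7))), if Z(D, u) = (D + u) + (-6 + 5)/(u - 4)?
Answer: -2186940/11 ≈ -1.9881e+5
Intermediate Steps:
Z(D, u) = D + u - 1/(-4 + u) (Z(D, u) = (D + u) - 1/(-4 + u) = D + u - 1/(-4 + u))
(281 + 129)*(-493 + ((151 - 132) + Z(-4, -7))) = (281 + 129)*(-493 + ((151 - 132) + (-1 + (-7)**2 - 4*(-4) - 4*(-7) - 4*(-7))/(-4 - 7))) = 410*(-493 + (19 + (-1 + 49 + 16 + 28 + 28)/(-11))) = 410*(-493 + (19 - 1/11*120)) = 410*(-493 + (19 - 120/11)) = 410*(-493 + 89/11) = 410*(-5334/11) = -2186940/11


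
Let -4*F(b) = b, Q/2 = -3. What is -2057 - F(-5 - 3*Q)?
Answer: -8215/4 ≈ -2053.8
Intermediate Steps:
Q = -6 (Q = 2*(-3) = -6)
F(b) = -b/4
-2057 - F(-5 - 3*Q) = -2057 - (-1)*(-5 - 3*(-6))/4 = -2057 - (-1)*(-5 + 18)/4 = -2057 - (-1)*13/4 = -2057 - 1*(-13/4) = -2057 + 13/4 = -8215/4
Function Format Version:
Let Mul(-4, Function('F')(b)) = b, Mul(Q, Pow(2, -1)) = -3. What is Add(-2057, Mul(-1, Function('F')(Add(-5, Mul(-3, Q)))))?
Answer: Rational(-8215, 4) ≈ -2053.8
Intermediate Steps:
Q = -6 (Q = Mul(2, -3) = -6)
Function('F')(b) = Mul(Rational(-1, 4), b)
Add(-2057, Mul(-1, Function('F')(Add(-5, Mul(-3, Q))))) = Add(-2057, Mul(-1, Mul(Rational(-1, 4), Add(-5, Mul(-3, -6))))) = Add(-2057, Mul(-1, Mul(Rational(-1, 4), Add(-5, 18)))) = Add(-2057, Mul(-1, Mul(Rational(-1, 4), 13))) = Add(-2057, Mul(-1, Rational(-13, 4))) = Add(-2057, Rational(13, 4)) = Rational(-8215, 4)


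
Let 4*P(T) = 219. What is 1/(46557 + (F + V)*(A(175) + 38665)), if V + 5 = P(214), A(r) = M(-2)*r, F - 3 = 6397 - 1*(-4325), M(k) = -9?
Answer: 2/799364069 ≈ 2.5020e-9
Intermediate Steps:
F = 10725 (F = 3 + (6397 - 1*(-4325)) = 3 + (6397 + 4325) = 3 + 10722 = 10725)
A(r) = -9*r
P(T) = 219/4 (P(T) = (1/4)*219 = 219/4)
V = 199/4 (V = -5 + 219/4 = 199/4 ≈ 49.750)
1/(46557 + (F + V)*(A(175) + 38665)) = 1/(46557 + (10725 + 199/4)*(-9*175 + 38665)) = 1/(46557 + 43099*(-1575 + 38665)/4) = 1/(46557 + (43099/4)*37090) = 1/(46557 + 799270955/2) = 1/(799364069/2) = 2/799364069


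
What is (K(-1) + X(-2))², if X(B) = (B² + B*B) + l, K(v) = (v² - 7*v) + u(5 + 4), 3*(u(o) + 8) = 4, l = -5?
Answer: 169/9 ≈ 18.778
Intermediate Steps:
u(o) = -20/3 (u(o) = -8 + (⅓)*4 = -8 + 4/3 = -20/3)
K(v) = -20/3 + v² - 7*v (K(v) = (v² - 7*v) - 20/3 = -20/3 + v² - 7*v)
X(B) = -5 + 2*B² (X(B) = (B² + B*B) - 5 = (B² + B²) - 5 = 2*B² - 5 = -5 + 2*B²)
(K(-1) + X(-2))² = ((-20/3 + (-1)² - 7*(-1)) + (-5 + 2*(-2)²))² = ((-20/3 + 1 + 7) + (-5 + 2*4))² = (4/3 + (-5 + 8))² = (4/3 + 3)² = (13/3)² = 169/9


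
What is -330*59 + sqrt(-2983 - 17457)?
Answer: -19470 + 2*I*sqrt(5110) ≈ -19470.0 + 142.97*I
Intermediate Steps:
-330*59 + sqrt(-2983 - 17457) = -19470 + sqrt(-20440) = -19470 + 2*I*sqrt(5110)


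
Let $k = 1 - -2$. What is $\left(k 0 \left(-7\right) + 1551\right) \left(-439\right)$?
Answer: $-680889$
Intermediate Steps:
$k = 3$ ($k = 1 + 2 = 3$)
$\left(k 0 \left(-7\right) + 1551\right) \left(-439\right) = \left(3 \cdot 0 \left(-7\right) + 1551\right) \left(-439\right) = \left(0 \left(-7\right) + 1551\right) \left(-439\right) = \left(0 + 1551\right) \left(-439\right) = 1551 \left(-439\right) = -680889$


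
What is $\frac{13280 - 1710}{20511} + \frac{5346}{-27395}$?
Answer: $\frac{207308344}{561898845} \approx 0.36894$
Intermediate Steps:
$\frac{13280 - 1710}{20511} + \frac{5346}{-27395} = \left(13280 - 1710\right) \frac{1}{20511} + 5346 \left(- \frac{1}{27395}\right) = 11570 \cdot \frac{1}{20511} - \frac{5346}{27395} = \frac{11570}{20511} - \frac{5346}{27395} = \frac{207308344}{561898845}$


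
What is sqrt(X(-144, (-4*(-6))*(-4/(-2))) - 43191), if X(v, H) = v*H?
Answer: 3*I*sqrt(5567) ≈ 223.84*I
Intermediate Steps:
X(v, H) = H*v
sqrt(X(-144, (-4*(-6))*(-4/(-2))) - 43191) = sqrt(((-4*(-6))*(-4/(-2)))*(-144) - 43191) = sqrt((24*(-4*(-1/2)))*(-144) - 43191) = sqrt((24*2)*(-144) - 43191) = sqrt(48*(-144) - 43191) = sqrt(-6912 - 43191) = sqrt(-50103) = 3*I*sqrt(5567)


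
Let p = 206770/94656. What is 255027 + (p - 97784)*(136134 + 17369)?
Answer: -24495580716205/1632 ≈ -1.5010e+10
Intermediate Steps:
p = 3565/1632 (p = 206770*(1/94656) = 3565/1632 ≈ 2.1844)
255027 + (p - 97784)*(136134 + 17369) = 255027 + (3565/1632 - 97784)*(136134 + 17369) = 255027 - 159579923/1632*153503 = 255027 - 24495996920269/1632 = -24495580716205/1632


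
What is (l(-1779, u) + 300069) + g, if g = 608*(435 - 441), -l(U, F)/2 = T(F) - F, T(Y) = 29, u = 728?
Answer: 297819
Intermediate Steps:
l(U, F) = -58 + 2*F (l(U, F) = -2*(29 - F) = -58 + 2*F)
g = -3648 (g = 608*(-6) = -3648)
(l(-1779, u) + 300069) + g = ((-58 + 2*728) + 300069) - 3648 = ((-58 + 1456) + 300069) - 3648 = (1398 + 300069) - 3648 = 301467 - 3648 = 297819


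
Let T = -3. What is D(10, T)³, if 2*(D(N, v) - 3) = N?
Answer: 512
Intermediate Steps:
D(N, v) = 3 + N/2
D(10, T)³ = (3 + (½)*10)³ = (3 + 5)³ = 8³ = 512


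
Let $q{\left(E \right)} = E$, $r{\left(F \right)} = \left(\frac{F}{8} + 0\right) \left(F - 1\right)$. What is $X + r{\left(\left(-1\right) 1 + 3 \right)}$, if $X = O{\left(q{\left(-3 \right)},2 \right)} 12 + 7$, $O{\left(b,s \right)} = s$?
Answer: $\frac{125}{4} \approx 31.25$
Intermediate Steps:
$r{\left(F \right)} = \frac{F \left(-1 + F\right)}{8}$ ($r{\left(F \right)} = \left(F \frac{1}{8} + 0\right) \left(-1 + F\right) = \left(\frac{F}{8} + 0\right) \left(-1 + F\right) = \frac{F}{8} \left(-1 + F\right) = \frac{F \left(-1 + F\right)}{8}$)
$X = 31$ ($X = 2 \cdot 12 + 7 = 24 + 7 = 31$)
$X + r{\left(\left(-1\right) 1 + 3 \right)} = 31 + \frac{\left(\left(-1\right) 1 + 3\right) \left(-1 + \left(\left(-1\right) 1 + 3\right)\right)}{8} = 31 + \frac{\left(-1 + 3\right) \left(-1 + \left(-1 + 3\right)\right)}{8} = 31 + \frac{1}{8} \cdot 2 \left(-1 + 2\right) = 31 + \frac{1}{8} \cdot 2 \cdot 1 = 31 + \frac{1}{4} = \frac{125}{4}$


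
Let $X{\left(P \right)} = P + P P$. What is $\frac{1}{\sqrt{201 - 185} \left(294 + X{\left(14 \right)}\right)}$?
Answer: $\frac{1}{2016} \approx 0.00049603$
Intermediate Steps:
$X{\left(P \right)} = P + P^{2}$
$\frac{1}{\sqrt{201 - 185} \left(294 + X{\left(14 \right)}\right)} = \frac{1}{\sqrt{201 - 185} \left(294 + 14 \left(1 + 14\right)\right)} = \frac{1}{\sqrt{16} \left(294 + 14 \cdot 15\right)} = \frac{1}{4 \left(294 + 210\right)} = \frac{1}{4 \cdot 504} = \frac{1}{2016}$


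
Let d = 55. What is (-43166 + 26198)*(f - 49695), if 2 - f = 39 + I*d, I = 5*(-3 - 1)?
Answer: 825187776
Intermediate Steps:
I = -20 (I = 5*(-4) = -20)
f = 1063 (f = 2 - (39 - 20*55) = 2 - (39 - 1100) = 2 - 1*(-1061) = 2 + 1061 = 1063)
(-43166 + 26198)*(f - 49695) = (-43166 + 26198)*(1063 - 49695) = -16968*(-48632) = 825187776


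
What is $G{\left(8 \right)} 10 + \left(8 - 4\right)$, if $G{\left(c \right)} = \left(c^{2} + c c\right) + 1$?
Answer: $1294$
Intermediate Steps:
$G{\left(c \right)} = 1 + 2 c^{2}$ ($G{\left(c \right)} = \left(c^{2} + c^{2}\right) + 1 = 2 c^{2} + 1 = 1 + 2 c^{2}$)
$G{\left(8 \right)} 10 + \left(8 - 4\right) = \left(1 + 2 \cdot 8^{2}\right) 10 + \left(8 - 4\right) = \left(1 + 2 \cdot 64\right) 10 + 4 = \left(1 + 128\right) 10 + 4 = 129 \cdot 10 + 4 = 1290 + 4 = 1294$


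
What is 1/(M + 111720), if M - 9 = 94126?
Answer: 1/205855 ≈ 4.8578e-6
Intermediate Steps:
M = 94135 (M = 9 + 94126 = 94135)
1/(M + 111720) = 1/(94135 + 111720) = 1/205855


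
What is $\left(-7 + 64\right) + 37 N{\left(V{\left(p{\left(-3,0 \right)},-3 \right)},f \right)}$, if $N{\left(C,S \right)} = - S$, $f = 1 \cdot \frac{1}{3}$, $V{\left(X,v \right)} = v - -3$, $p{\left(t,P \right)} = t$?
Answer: $\frac{134}{3} \approx 44.667$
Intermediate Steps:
$V{\left(X,v \right)} = 3 + v$ ($V{\left(X,v \right)} = v + 3 = 3 + v$)
$f = \frac{1}{3}$ ($f = 1 \cdot \frac{1}{3} = \frac{1}{3} \approx 0.33333$)
$\left(-7 + 64\right) + 37 N{\left(V{\left(p{\left(-3,0 \right)},-3 \right)},f \right)} = \left(-7 + 64\right) + 37 \left(\left(-1\right) \frac{1}{3}\right) = 57 + 37 \left(- \frac{1}{3}\right) = 57 - \frac{37}{3} = \frac{134}{3}$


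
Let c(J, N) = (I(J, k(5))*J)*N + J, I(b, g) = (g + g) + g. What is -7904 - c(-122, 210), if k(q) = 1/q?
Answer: 7590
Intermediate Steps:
I(b, g) = 3*g (I(b, g) = 2*g + g = 3*g)
c(J, N) = J + 3*J*N/5 (c(J, N) = ((3/5)*J)*N + J = ((3*(⅕))*J)*N + J = (3*J/5)*N + J = 3*J*N/5 + J = J + 3*J*N/5)
-7904 - c(-122, 210) = -7904 - (-122)*(5 + 3*210)/5 = -7904 - (-122)*(5 + 630)/5 = -7904 - (-122)*635/5 = -7904 - 1*(-15494) = -7904 + 15494 = 7590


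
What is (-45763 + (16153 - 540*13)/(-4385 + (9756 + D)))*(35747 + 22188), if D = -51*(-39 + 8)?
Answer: -18431165303205/6952 ≈ -2.6512e+9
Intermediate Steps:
D = 1581 (D = -51*(-31) = 1581)
(-45763 + (16153 - 540*13)/(-4385 + (9756 + D)))*(35747 + 22188) = (-45763 + (16153 - 540*13)/(-4385 + (9756 + 1581)))*(35747 + 22188) = (-45763 + (16153 - 7020)/(-4385 + 11337))*57935 = (-45763 + 9133/6952)*57935 = -318135243/6952*57935 = -18431165303205/6952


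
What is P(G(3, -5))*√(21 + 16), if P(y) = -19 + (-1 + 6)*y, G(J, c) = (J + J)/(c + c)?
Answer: -22*√37 ≈ -133.82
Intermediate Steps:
G(J, c) = J/c (G(J, c) = (2*J)/((2*c)) = (2*J)*(1/(2*c)) = J/c)
P(y) = -19 + 5*y
P(G(3, -5))*√(21 + 16) = (-19 + 5*(3/(-5)))*√(21 + 16) = (-19 + 5*(3*(-⅕)))*√37 = (-19 + 5*(-⅗))*√37 = (-19 - 3)*√37 = -22*√37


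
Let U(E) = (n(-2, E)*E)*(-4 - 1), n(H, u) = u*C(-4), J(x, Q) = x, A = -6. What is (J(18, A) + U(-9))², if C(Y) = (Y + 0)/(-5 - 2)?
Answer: 2232036/49 ≈ 45552.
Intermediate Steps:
C(Y) = -Y/7 (C(Y) = Y/(-7) = Y*(-⅐) = -Y/7)
n(H, u) = 4*u/7 (n(H, u) = u*(-⅐*(-4)) = u*(4/7) = 4*u/7)
U(E) = -20*E²/7 (U(E) = ((4*E/7)*E)*(-4 - 1) = (4*E²/7)*(-5) = -20*E²/7)
(J(18, A) + U(-9))² = (18 - 20/7*(-9)²)² = (18 - 20/7*81)² = (18 - 1620/7)² = (-1494/7)² = 2232036/49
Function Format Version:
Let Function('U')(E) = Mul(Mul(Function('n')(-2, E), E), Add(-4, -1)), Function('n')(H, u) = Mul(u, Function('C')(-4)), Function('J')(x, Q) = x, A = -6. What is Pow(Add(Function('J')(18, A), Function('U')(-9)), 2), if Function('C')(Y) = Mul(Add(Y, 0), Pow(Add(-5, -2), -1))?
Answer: Rational(2232036, 49) ≈ 45552.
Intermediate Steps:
Function('C')(Y) = Mul(Rational(-1, 7), Y) (Function('C')(Y) = Mul(Y, Pow(-7, -1)) = Mul(Y, Rational(-1, 7)) = Mul(Rational(-1, 7), Y))
Function('n')(H, u) = Mul(Rational(4, 7), u) (Function('n')(H, u) = Mul(u, Mul(Rational(-1, 7), -4)) = Mul(u, Rational(4, 7)) = Mul(Rational(4, 7), u))
Function('U')(E) = Mul(Rational(-20, 7), Pow(E, 2)) (Function('U')(E) = Mul(Mul(Mul(Rational(4, 7), E), E), Add(-4, -1)) = Mul(Mul(Rational(4, 7), Pow(E, 2)), -5) = Mul(Rational(-20, 7), Pow(E, 2)))
Pow(Add(Function('J')(18, A), Function('U')(-9)), 2) = Pow(Add(18, Mul(Rational(-20, 7), Pow(-9, 2))), 2) = Pow(Add(18, Mul(Rational(-20, 7), 81)), 2) = Pow(Add(18, Rational(-1620, 7)), 2) = Pow(Rational(-1494, 7), 2) = Rational(2232036, 49)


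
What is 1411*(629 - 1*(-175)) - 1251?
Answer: 1133193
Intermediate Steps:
1411*(629 - 1*(-175)) - 1251 = 1411*(629 + 175) - 1251 = 1411*804 - 1251 = 1134444 - 1251 = 1133193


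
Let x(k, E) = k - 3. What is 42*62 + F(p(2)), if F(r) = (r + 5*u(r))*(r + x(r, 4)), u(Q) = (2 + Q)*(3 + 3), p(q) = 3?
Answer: 3063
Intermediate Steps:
x(k, E) = -3 + k
u(Q) = 12 + 6*Q (u(Q) = (2 + Q)*6 = 12 + 6*Q)
F(r) = (-3 + 2*r)*(60 + 31*r) (F(r) = (r + 5*(12 + 6*r))*(r + (-3 + r)) = (r + (60 + 30*r))*(-3 + 2*r) = (60 + 31*r)*(-3 + 2*r) = (-3 + 2*r)*(60 + 31*r))
42*62 + F(p(2)) = 42*62 + (-180 + 27*3 + 62*3²) = 2604 + (-180 + 81 + 62*9) = 2604 + (-180 + 81 + 558) = 2604 + 459 = 3063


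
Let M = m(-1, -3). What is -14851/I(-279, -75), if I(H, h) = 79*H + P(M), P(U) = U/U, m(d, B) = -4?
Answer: 14851/22040 ≈ 0.67382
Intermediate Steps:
M = -4
P(U) = 1
I(H, h) = 1 + 79*H (I(H, h) = 79*H + 1 = 1 + 79*H)
-14851/I(-279, -75) = -14851/(1 + 79*(-279)) = -14851/(1 - 22041) = -14851/(-22040) = -14851*(-1/22040) = 14851/22040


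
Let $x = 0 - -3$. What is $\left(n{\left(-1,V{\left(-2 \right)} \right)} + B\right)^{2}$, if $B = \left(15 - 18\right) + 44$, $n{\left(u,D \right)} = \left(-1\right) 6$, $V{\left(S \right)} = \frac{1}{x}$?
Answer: $1225$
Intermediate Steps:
$x = 3$ ($x = 0 + 3 = 3$)
$V{\left(S \right)} = \frac{1}{3}$
$n{\left(u,D \right)} = -6$
$B = 41$ ($B = -3 + 44 = 41$)
$\left(n{\left(-1,V{\left(-2 \right)} \right)} + B\right)^{2} = \left(-6 + 41\right)^{2} = 35^{2} = 1225$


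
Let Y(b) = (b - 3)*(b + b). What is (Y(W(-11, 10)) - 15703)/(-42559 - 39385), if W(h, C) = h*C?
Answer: -9157/81944 ≈ -0.11175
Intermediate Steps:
W(h, C) = C*h
Y(b) = 2*b*(-3 + b) (Y(b) = (-3 + b)*(2*b) = 2*b*(-3 + b))
(Y(W(-11, 10)) - 15703)/(-42559 - 39385) = (2*(10*(-11))*(-3 + 10*(-11)) - 15703)/(-42559 - 39385) = (2*(-110)*(-3 - 110) - 15703)/(-81944) = (2*(-110)*(-113) - 15703)*(-1/81944) = (24860 - 15703)*(-1/81944) = 9157*(-1/81944) = -9157/81944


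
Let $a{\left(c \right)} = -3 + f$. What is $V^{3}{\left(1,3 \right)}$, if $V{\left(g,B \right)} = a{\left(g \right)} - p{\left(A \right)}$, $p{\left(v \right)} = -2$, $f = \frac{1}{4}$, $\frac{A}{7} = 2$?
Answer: $- \frac{27}{64} \approx -0.42188$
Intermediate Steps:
$A = 14$ ($A = 7 \cdot 2 = 14$)
$f = \frac{1}{4} \approx 0.25$
$a{\left(c \right)} = - \frac{11}{4}$ ($a{\left(c \right)} = -3 + \frac{1}{4} = - \frac{11}{4}$)
$V{\left(g,B \right)} = - \frac{3}{4}$ ($V{\left(g,B \right)} = - \frac{11}{4} - -2 = - \frac{11}{4} + 2 = - \frac{3}{4}$)
$V^{3}{\left(1,3 \right)} = \left(- \frac{3}{4}\right)^{3} = - \frac{27}{64}$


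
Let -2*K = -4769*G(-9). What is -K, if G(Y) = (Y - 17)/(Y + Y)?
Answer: -61997/18 ≈ -3444.3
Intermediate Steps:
G(Y) = (-17 + Y)/(2*Y) (G(Y) = (-17 + Y)/((2*Y)) = (-17 + Y)*(1/(2*Y)) = (-17 + Y)/(2*Y))
K = 61997/18 (K = -(-4769)*(½)*(-17 - 9)/(-9)/2 = -(-4769)*(½)*(-⅑)*(-26)/2 = -(-4769)*13/(2*9) = -½*(-61997/9) = 61997/18 ≈ 3444.3)
-K = -1*61997/18 = -61997/18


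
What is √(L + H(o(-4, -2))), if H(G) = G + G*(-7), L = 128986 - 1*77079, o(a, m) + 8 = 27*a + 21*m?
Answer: 31*√55 ≈ 229.90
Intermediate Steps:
o(a, m) = -8 + 21*m + 27*a (o(a, m) = -8 + (27*a + 21*m) = -8 + (21*m + 27*a) = -8 + 21*m + 27*a)
L = 51907 (L = 128986 - 77079 = 51907)
H(G) = -6*G (H(G) = G - 7*G = -6*G)
√(L + H(o(-4, -2))) = √(51907 - 6*(-8 + 21*(-2) + 27*(-4))) = √(51907 - 6*(-8 - 42 - 108)) = √(51907 - 6*(-158)) = √(51907 + 948) = √52855 = 31*√55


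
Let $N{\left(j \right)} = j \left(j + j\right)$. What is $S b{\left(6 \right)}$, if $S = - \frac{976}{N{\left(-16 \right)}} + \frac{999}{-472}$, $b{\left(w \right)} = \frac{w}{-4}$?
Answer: $\frac{22785}{3776} \approx 6.0342$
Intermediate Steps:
$N{\left(j \right)} = 2 j^{2}$ ($N{\left(j \right)} = j 2 j = 2 j^{2}$)
$b{\left(w \right)} = - \frac{w}{4}$ ($b{\left(w \right)} = w \left(- \frac{1}{4}\right) = - \frac{w}{4}$)
$S = - \frac{7595}{1888}$ ($S = - \frac{976}{2 \left(-16\right)^{2}} + \frac{999}{-472} = - \frac{976}{2 \cdot 256} + 999 \left(- \frac{1}{472}\right) = - \frac{976}{512} - \frac{999}{472} = \left(-976\right) \frac{1}{512} - \frac{999}{472} = - \frac{61}{32} - \frac{999}{472} = - \frac{7595}{1888} \approx -4.0228$)
$S b{\left(6 \right)} = - \frac{7595 \left(\left(- \frac{1}{4}\right) 6\right)}{1888} = \left(- \frac{7595}{1888}\right) \left(- \frac{3}{2}\right) = \frac{22785}{3776}$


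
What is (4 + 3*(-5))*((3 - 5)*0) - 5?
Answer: -5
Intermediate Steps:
(4 + 3*(-5))*((3 - 5)*0) - 5 = (4 - 15)*(-2*0) - 5 = -11*0 - 5 = 0 - 5 = -5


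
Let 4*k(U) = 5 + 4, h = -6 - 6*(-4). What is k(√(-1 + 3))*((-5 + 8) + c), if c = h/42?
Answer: 54/7 ≈ 7.7143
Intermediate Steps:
h = 18 (h = -6 + 24 = 18)
k(U) = 9/4 (k(U) = (5 + 4)/4 = (¼)*9 = 9/4)
c = 3/7 (c = 18/42 = 18*(1/42) = 3/7 ≈ 0.42857)
k(√(-1 + 3))*((-5 + 8) + c) = 9*((-5 + 8) + 3/7)/4 = 9*(3 + 3/7)/4 = (9/4)*(24/7) = 54/7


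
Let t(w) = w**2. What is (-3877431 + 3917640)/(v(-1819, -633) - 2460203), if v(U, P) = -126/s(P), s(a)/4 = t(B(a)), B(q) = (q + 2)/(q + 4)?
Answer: -32019311298/1959138698749 ≈ -0.016344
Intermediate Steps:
B(q) = (2 + q)/(4 + q)
s(a) = 4*(2 + a)**2/(4 + a)**2 (s(a) = 4*((2 + a)/(4 + a))**2 = 4*((2 + a)**2/(4 + a)**2) = 4*(2 + a)**2/(4 + a)**2)
v(U, P) = -63*(4 + P)**2/(2*(2 + P)**2) (v(U, P) = -126*(4 + P)**2/(4*(2 + P)**2) = -63*(4 + P)**2/(2*(2 + P)**2))
(-3877431 + 3917640)/(v(-1819, -633) - 2460203) = (-3877431 + 3917640)/(-63*(4 - 633)**2/(2*(2 - 633)**2) - 2460203) = 40209/(-63/2*(-629)**2/(-631)**2 - 2460203) = 40209/(-63/2*1/398161*395641 - 2460203) = 40209/(-24925383/796322 - 2460203) = 40209/(-1959138698749/796322) = 40209*(-796322/1959138698749) = -32019311298/1959138698749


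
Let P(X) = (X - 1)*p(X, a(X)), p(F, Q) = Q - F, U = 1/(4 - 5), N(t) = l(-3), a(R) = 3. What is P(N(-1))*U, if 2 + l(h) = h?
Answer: 48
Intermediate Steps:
l(h) = -2 + h
N(t) = -5 (N(t) = -2 - 3 = -5)
U = -1 (U = 1/(-1) = -1)
P(X) = (-1 + X)*(3 - X) (P(X) = (X - 1)*(3 - X) = (-1 + X)*(3 - X))
P(N(-1))*U = -(-1 - 5)*(-3 - 5)*(-1) = -1*(-6)*(-8)*(-1) = -48*(-1) = 48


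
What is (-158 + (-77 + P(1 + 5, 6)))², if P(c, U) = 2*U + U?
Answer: 47089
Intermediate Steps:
P(c, U) = 3*U
(-158 + (-77 + P(1 + 5, 6)))² = (-158 + (-77 + 3*6))² = (-158 + (-77 + 18))² = (-158 - 59)² = (-217)² = 47089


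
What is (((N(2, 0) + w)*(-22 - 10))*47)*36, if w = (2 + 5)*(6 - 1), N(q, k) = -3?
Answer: -1732608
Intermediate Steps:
w = 35 (w = 7*5 = 35)
(((N(2, 0) + w)*(-22 - 10))*47)*36 = (((-3 + 35)*(-22 - 10))*47)*36 = ((32*(-32))*47)*36 = -1024*47*36 = -48128*36 = -1732608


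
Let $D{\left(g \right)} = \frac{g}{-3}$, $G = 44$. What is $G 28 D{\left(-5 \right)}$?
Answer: $\frac{6160}{3} \approx 2053.3$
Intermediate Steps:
$D{\left(g \right)} = - \frac{g}{3}$ ($D{\left(g \right)} = g \left(- \frac{1}{3}\right) = - \frac{g}{3}$)
$G 28 D{\left(-5 \right)} = 44 \cdot 28 \left(\left(- \frac{1}{3}\right) \left(-5\right)\right) = 1232 \cdot \frac{5}{3} = \frac{6160}{3}$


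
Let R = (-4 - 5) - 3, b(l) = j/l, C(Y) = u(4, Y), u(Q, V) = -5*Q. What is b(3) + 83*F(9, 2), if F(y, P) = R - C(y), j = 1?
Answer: 1993/3 ≈ 664.33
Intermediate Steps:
C(Y) = -20 (C(Y) = -5*4 = -20)
b(l) = 1/l
R = -12 (R = -9 - 3 = -12)
F(y, P) = 8 (F(y, P) = -12 - 1*(-20) = -12 + 20 = 8)
b(3) + 83*F(9, 2) = 1/3 + 83*8 = ⅓ + 664 = 1993/3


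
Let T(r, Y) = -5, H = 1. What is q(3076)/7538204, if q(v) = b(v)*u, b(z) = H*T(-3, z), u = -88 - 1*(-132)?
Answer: -55/1884551 ≈ -2.9185e-5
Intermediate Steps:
u = 44 (u = -88 + 132 = 44)
b(z) = -5 (b(z) = 1*(-5) = -5)
q(v) = -220 (q(v) = -5*44 = -220)
q(3076)/7538204 = -220/7538204 = -220*1/7538204 = -55/1884551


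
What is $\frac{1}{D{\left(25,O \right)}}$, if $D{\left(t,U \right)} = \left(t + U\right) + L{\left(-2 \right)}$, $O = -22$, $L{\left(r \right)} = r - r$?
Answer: $\frac{1}{3} \approx 0.33333$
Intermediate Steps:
$L{\left(r \right)} = 0$
$D{\left(t,U \right)} = U + t$ ($D{\left(t,U \right)} = \left(t + U\right) + 0 = \left(U + t\right) + 0 = U + t$)
$\frac{1}{D{\left(25,O \right)}} = \frac{1}{-22 + 25} = \frac{1}{3}$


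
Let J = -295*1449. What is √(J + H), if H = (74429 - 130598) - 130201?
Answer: 5*I*√24553 ≈ 783.47*I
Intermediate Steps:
H = -186370 (H = -56169 - 130201 = -186370)
J = -427455
√(J + H) = √(-427455 - 186370) = √(-613825) = 5*I*√24553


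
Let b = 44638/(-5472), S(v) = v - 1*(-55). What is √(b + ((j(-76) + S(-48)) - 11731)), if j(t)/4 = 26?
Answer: I*√604478141/228 ≈ 107.83*I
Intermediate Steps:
S(v) = 55 + v (S(v) = v + 55 = 55 + v)
j(t) = 104 (j(t) = 4*26 = 104)
b = -22319/2736 (b = 44638*(-1/5472) = -22319/2736 ≈ -8.1575)
√(b + ((j(-76) + S(-48)) - 11731)) = √(-22319/2736 + ((104 + (55 - 48)) - 11731)) = √(-22319/2736 + ((104 + 7) - 11731)) = √(-22319/2736 + (111 - 11731)) = √(-22319/2736 - 11620) = √(-31814639/2736) = I*√604478141/228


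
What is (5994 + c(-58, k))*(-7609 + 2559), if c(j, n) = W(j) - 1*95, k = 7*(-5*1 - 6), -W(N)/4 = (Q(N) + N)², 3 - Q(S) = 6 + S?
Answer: -29608150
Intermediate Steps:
Q(S) = -3 - S (Q(S) = 3 - (6 + S) = 3 + (-6 - S) = -3 - S)
W(N) = -36 (W(N) = -4*((-3 - N) + N)² = -4*(-3)² = -4*9 = -36)
k = -77 (k = 7*(-5 - 6) = 7*(-11) = -77)
c(j, n) = -131 (c(j, n) = -36 - 1*95 = -36 - 95 = -131)
(5994 + c(-58, k))*(-7609 + 2559) = (5994 - 131)*(-7609 + 2559) = 5863*(-5050) = -29608150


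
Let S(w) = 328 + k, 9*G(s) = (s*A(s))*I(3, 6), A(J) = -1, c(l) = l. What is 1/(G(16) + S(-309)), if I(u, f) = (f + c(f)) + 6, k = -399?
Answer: -1/103 ≈ -0.0097087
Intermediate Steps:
I(u, f) = 6 + 2*f (I(u, f) = (f + f) + 6 = 2*f + 6 = 6 + 2*f)
G(s) = -2*s (G(s) = ((s*(-1))*(6 + 2*6))/9 = ((-s)*(6 + 12))/9 = (-s*18)/9 = (-18*s)/9 = -2*s)
S(w) = -71 (S(w) = 328 - 399 = -71)
1/(G(16) + S(-309)) = 1/(-2*16 - 71) = 1/(-32 - 71) = 1/(-103) = -1/103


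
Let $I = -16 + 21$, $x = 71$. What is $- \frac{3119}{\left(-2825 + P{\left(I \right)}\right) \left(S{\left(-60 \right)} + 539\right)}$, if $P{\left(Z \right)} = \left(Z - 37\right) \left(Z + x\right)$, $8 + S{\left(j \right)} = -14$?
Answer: $\frac{3119}{2717869} \approx 0.0011476$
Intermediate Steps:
$S{\left(j \right)} = -22$ ($S{\left(j \right)} = -8 - 14 = -22$)
$I = 5$
$P{\left(Z \right)} = \left(-37 + Z\right) \left(71 + Z\right)$ ($P{\left(Z \right)} = \left(Z - 37\right) \left(Z + 71\right) = \left(-37 + Z\right) \left(71 + Z\right)$)
$- \frac{3119}{\left(-2825 + P{\left(I \right)}\right) \left(S{\left(-60 \right)} + 539\right)} = - \frac{3119}{\left(-2825 + \left(-2627 + 5^{2} + 34 \cdot 5\right)\right) \left(-22 + 539\right)} = - \frac{3119}{\left(-2825 + \left(-2627 + 25 + 170\right)\right) 517} = - \frac{3119}{\left(-2825 - 2432\right) 517} = - \frac{3119}{\left(-5257\right) 517} = - \frac{3119}{-2717869} = \left(-3119\right) \left(- \frac{1}{2717869}\right) = \frac{3119}{2717869}$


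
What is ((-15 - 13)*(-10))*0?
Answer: 0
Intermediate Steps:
((-15 - 13)*(-10))*0 = -28*(-10)*0 = 280*0 = 0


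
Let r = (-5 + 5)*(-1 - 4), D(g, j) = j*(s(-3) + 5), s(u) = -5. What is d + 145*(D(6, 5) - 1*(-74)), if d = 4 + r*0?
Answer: 10734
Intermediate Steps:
D(g, j) = 0 (D(g, j) = j*(-5 + 5) = j*0 = 0)
r = 0 (r = 0*(-5) = 0)
d = 4 (d = 4 + 0*0 = 4 + 0 = 4)
d + 145*(D(6, 5) - 1*(-74)) = 4 + 145*(0 - 1*(-74)) = 4 + 145*(0 + 74) = 4 + 145*74 = 4 + 10730 = 10734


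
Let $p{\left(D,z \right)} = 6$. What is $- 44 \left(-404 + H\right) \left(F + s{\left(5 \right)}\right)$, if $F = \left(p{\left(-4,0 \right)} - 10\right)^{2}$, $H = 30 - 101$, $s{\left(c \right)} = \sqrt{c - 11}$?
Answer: $334400 + 20900 i \sqrt{6} \approx 3.344 \cdot 10^{5} + 51194.0 i$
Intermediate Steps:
$s{\left(c \right)} = \sqrt{-11 + c}$
$H = -71$ ($H = 30 - 101 = -71$)
$F = 16$ ($F = \left(6 - 10\right)^{2} = \left(-4\right)^{2} = 16$)
$- 44 \left(-404 + H\right) \left(F + s{\left(5 \right)}\right) = - 44 \left(-404 - 71\right) \left(16 + \sqrt{-11 + 5}\right) = - 44 \left(- 475 \left(16 + \sqrt{-6}\right)\right) = - 44 \left(- 475 \left(16 + i \sqrt{6}\right)\right) = - 44 \left(-7600 - 475 i \sqrt{6}\right) = 334400 + 20900 i \sqrt{6}$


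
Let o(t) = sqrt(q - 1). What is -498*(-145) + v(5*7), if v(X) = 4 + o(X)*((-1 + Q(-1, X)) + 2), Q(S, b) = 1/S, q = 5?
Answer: 72214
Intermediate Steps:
o(t) = 2 (o(t) = sqrt(5 - 1) = sqrt(4) = 2)
v(X) = 4 (v(X) = 4 + 2*((-1 + 1/(-1)) + 2) = 4 + 2*((-1 - 1) + 2) = 4 + 2*(-2 + 2) = 4 + 2*0 = 4 + 0 = 4)
-498*(-145) + v(5*7) = -498*(-145) + 4 = 72210 + 4 = 72214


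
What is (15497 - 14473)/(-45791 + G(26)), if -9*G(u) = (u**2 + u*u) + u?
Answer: -9216/413497 ≈ -0.022288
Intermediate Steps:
G(u) = -2*u**2/9 - u/9 (G(u) = -((u**2 + u*u) + u)/9 = -((u**2 + u**2) + u)/9 = -(2*u**2 + u)/9 = -(u + 2*u**2)/9 = -2*u**2/9 - u/9)
(15497 - 14473)/(-45791 + G(26)) = (15497 - 14473)/(-45791 - 1/9*26*(1 + 2*26)) = 1024/(-45791 - 1/9*26*(1 + 52)) = 1024/(-45791 - 1/9*26*53) = 1024/(-45791 - 1378/9) = 1024/(-413497/9) = 1024*(-9/413497) = -9216/413497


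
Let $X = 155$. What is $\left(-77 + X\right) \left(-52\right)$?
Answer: $-4056$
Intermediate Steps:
$\left(-77 + X\right) \left(-52\right) = \left(-77 + 155\right) \left(-52\right) = 78 \left(-52\right) = -4056$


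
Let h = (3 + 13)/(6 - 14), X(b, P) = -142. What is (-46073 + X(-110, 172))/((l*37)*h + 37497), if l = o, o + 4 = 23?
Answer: -46215/36091 ≈ -1.2805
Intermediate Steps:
o = 19 (o = -4 + 23 = 19)
h = -2 (h = 16/(-8) = 16*(-⅛) = -2)
l = 19
(-46073 + X(-110, 172))/((l*37)*h + 37497) = (-46073 - 142)/((19*37)*(-2) + 37497) = -46215/(703*(-2) + 37497) = -46215/(-1406 + 37497) = -46215/36091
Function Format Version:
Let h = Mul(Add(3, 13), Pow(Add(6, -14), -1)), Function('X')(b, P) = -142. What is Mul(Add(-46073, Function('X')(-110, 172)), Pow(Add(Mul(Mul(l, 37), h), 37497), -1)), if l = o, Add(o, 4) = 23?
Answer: Rational(-46215, 36091) ≈ -1.2805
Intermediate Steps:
o = 19 (o = Add(-4, 23) = 19)
h = -2 (h = Mul(16, Pow(-8, -1)) = Mul(16, Rational(-1, 8)) = -2)
l = 19
Mul(Add(-46073, Function('X')(-110, 172)), Pow(Add(Mul(Mul(l, 37), h), 37497), -1)) = Mul(Add(-46073, -142), Pow(Add(Mul(Mul(19, 37), -2), 37497), -1)) = Mul(-46215, Pow(Add(Mul(703, -2), 37497), -1)) = Mul(-46215, Pow(Add(-1406, 37497), -1)) = Mul(-46215, Pow(36091, -1)) = Mul(-46215, Rational(1, 36091)) = Rational(-46215, 36091)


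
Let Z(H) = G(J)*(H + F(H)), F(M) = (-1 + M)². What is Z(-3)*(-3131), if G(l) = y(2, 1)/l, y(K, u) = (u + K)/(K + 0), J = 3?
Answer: -40703/2 ≈ -20352.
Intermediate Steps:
y(K, u) = (K + u)/K
G(l) = 3/(2*l) (G(l) = ((2 + 1)/2)/l = ((½)*3)/l = 3/(2*l))
Z(H) = H/2 + (-1 + H)²/2 (Z(H) = ((3/2)/3)*(H + (-1 + H)²) = ((3/2)*(⅓))*(H + (-1 + H)²) = (H + (-1 + H)²)/2 = H/2 + (-1 + H)²/2)
Z(-3)*(-3131) = ((½)*(-3) + (-1 - 3)²/2)*(-3131) = (-3/2 + (½)*(-4)²)*(-3131) = (-3/2 + (½)*16)*(-3131) = (-3/2 + 8)*(-3131) = (13/2)*(-3131) = -40703/2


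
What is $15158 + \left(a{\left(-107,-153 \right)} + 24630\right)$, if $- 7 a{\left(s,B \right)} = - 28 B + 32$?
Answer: $\frac{274200}{7} \approx 39171.0$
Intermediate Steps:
$a{\left(s,B \right)} = - \frac{32}{7} + 4 B$ ($a{\left(s,B \right)} = - \frac{- 28 B + 32}{7} = - \frac{32 - 28 B}{7} = - \frac{32}{7} + 4 B$)
$15158 + \left(a{\left(-107,-153 \right)} + 24630\right) = 15158 + \left(\left(- \frac{32}{7} + 4 \left(-153\right)\right) + 24630\right) = 15158 + \left(\left(- \frac{32}{7} - 612\right) + 24630\right) = 15158 + \left(- \frac{4316}{7} + 24630\right) = 15158 + \frac{168094}{7} = \frac{274200}{7}$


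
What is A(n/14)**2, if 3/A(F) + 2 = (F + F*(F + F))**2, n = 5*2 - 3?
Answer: 9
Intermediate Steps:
n = 7 (n = 10 - 3 = 7)
A(F) = 3/(-2 + (F + 2*F**2)**2) (A(F) = 3/(-2 + (F + F*(F + F))**2) = 3/(-2 + (F + F*(2*F))**2) = 3/(-2 + (F + 2*F**2)**2))
A(n/14)**2 = (3/(-2 + (7/14)**2*(1 + 2*(7/14))**2))**2 = (3/(-2 + (7*(1/14))**2*(1 + 2*(7*(1/14)))**2))**2 = (3/(-2 + (1/2)**2*(1 + 2*(1/2))**2))**2 = (3/(-2 + (1 + 1)**2/4))**2 = (3/(-2 + (1/4)*2**2))**2 = (3/(-2 + (1/4)*4))**2 = (3/(-2 + 1))**2 = (3/(-1))**2 = (3*(-1))**2 = (-3)**2 = 9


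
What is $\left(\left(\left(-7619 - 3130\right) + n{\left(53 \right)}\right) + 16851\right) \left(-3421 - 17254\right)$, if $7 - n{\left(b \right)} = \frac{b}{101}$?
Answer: $- \frac{12755565300}{101} \approx -1.2629 \cdot 10^{8}$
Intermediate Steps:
$n{\left(b \right)} = 7 - \frac{b}{101}$
$\left(\left(\left(-7619 - 3130\right) + n{\left(53 \right)}\right) + 16851\right) \left(-3421 - 17254\right) = \left(\left(\left(-7619 - 3130\right) + \left(7 - \frac{53}{101}\right)\right) + 16851\right) \left(-3421 - 17254\right) = \left(\left(-10749 + \left(7 - \frac{53}{101}\right)\right) + 16851\right) \left(-20675\right) = \left(\left(-10749 + \frac{654}{101}\right) + 16851\right) \left(-20675\right) = \left(- \frac{1084995}{101} + 16851\right) \left(-20675\right) = \frac{616956}{101} \left(-20675\right) = - \frac{12755565300}{101}$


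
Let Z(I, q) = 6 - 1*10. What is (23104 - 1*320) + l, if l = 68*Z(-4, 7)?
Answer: 22512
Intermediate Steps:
Z(I, q) = -4 (Z(I, q) = 6 - 10 = -4)
l = -272 (l = 68*(-4) = -272)
(23104 - 1*320) + l = (23104 - 1*320) - 272 = (23104 - 320) - 272 = 22784 - 272 = 22512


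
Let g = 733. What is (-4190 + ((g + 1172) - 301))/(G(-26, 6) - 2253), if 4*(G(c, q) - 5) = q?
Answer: 5172/4493 ≈ 1.1511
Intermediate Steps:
G(c, q) = 5 + q/4
(-4190 + ((g + 1172) - 301))/(G(-26, 6) - 2253) = (-4190 + ((733 + 1172) - 301))/((5 + (¼)*6) - 2253) = (-4190 + (1905 - 301))/((5 + 3/2) - 2253) = (-4190 + 1604)/(13/2 - 2253) = -2586/(-4493/2) = -2586*(-2/4493) = 5172/4493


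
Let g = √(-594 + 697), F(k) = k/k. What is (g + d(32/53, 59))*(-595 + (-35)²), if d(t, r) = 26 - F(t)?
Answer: 15750 + 630*√103 ≈ 22144.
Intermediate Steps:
F(k) = 1
d(t, r) = 25 (d(t, r) = 26 - 1*1 = 26 - 1 = 25)
g = √103 ≈ 10.149
(g + d(32/53, 59))*(-595 + (-35)²) = (√103 + 25)*(-595 + (-35)²) = (25 + √103)*(-595 + 1225) = (25 + √103)*630 = 15750 + 630*√103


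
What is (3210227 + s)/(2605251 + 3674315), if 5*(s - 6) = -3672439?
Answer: 6189363/15698915 ≈ 0.39425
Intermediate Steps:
s = -3672409/5 (s = 6 + (⅕)*(-3672439) = 6 - 3672439/5 = -3672409/5 ≈ -7.3448e+5)
(3210227 + s)/(2605251 + 3674315) = (3210227 - 3672409/5)/(2605251 + 3674315) = (12378726/5)/6279566 = (12378726/5)*(1/6279566) = 6189363/15698915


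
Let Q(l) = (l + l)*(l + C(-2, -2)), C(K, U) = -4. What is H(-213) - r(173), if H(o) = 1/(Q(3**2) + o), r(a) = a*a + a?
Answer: -3702547/123 ≈ -30102.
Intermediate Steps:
r(a) = a + a**2 (r(a) = a**2 + a = a + a**2)
Q(l) = 2*l*(-4 + l) (Q(l) = (l + l)*(l - 4) = (2*l)*(-4 + l) = 2*l*(-4 + l))
H(o) = 1/(90 + o) (H(o) = 1/(2*3**2*(-4 + 3**2) + o) = 1/(2*9*(-4 + 9) + o) = 1/(2*9*5 + o) = 1/(90 + o))
H(-213) - r(173) = 1/(90 - 213) - 173*(1 + 173) = 1/(-123) - 173*174 = -1/123 - 1*30102 = -1/123 - 30102 = -3702547/123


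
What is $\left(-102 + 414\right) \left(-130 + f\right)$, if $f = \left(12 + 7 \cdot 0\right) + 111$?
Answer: $-2184$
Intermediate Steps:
$f = 123$ ($f = \left(12 + 0\right) + 111 = 12 + 111 = 123$)
$\left(-102 + 414\right) \left(-130 + f\right) = \left(-102 + 414\right) \left(-130 + 123\right) = 312 \left(-7\right) = -2184$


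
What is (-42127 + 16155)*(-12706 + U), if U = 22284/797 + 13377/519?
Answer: 45308336609132/137881 ≈ 3.2860e+8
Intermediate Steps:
U = 7408955/137881 (U = 22284*(1/797) + 13377*(1/519) = 22284/797 + 4459/173 = 7408955/137881 ≈ 53.734)
(-42127 + 16155)*(-12706 + U) = (-42127 + 16155)*(-12706 + 7408955/137881) = -25972*(-1744507031/137881) = 45308336609132/137881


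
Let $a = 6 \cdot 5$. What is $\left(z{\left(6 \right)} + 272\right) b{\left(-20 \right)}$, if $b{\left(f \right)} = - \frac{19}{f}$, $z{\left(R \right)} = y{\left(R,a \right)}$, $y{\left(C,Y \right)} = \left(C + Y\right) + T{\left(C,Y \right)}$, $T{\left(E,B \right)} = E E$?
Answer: $\frac{1634}{5} \approx 326.8$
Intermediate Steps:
$a = 30$
$T{\left(E,B \right)} = E^{2}$
$y{\left(C,Y \right)} = C + Y + C^{2}$ ($y{\left(C,Y \right)} = \left(C + Y\right) + C^{2} = C + Y + C^{2}$)
$z{\left(R \right)} = 30 + R + R^{2}$ ($z{\left(R \right)} = R + 30 + R^{2} = 30 + R + R^{2}$)
$\left(z{\left(6 \right)} + 272\right) b{\left(-20 \right)} = \left(\left(30 + 6 + 6^{2}\right) + 272\right) \left(- \frac{19}{-20}\right) = \left(\left(30 + 6 + 36\right) + 272\right) \left(\left(-19\right) \left(- \frac{1}{20}\right)\right) = \left(72 + 272\right) \frac{19}{20} = 344 \cdot \frac{19}{20} = \frac{1634}{5}$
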